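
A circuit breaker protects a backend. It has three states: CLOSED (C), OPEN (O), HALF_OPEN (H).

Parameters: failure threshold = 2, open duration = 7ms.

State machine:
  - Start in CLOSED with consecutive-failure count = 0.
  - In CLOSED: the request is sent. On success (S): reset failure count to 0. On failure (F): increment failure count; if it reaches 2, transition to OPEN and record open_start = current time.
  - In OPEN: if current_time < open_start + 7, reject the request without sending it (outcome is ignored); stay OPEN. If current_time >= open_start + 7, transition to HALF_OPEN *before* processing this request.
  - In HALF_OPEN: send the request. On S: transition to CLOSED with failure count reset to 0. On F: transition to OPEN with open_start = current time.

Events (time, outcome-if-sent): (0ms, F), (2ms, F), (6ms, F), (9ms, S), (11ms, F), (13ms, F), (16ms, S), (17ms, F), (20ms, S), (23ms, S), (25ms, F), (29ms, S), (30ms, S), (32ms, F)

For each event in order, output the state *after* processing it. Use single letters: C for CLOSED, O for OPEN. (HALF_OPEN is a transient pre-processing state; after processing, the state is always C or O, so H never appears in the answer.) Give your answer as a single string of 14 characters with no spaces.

Answer: COOCCOOOCCCCCC

Derivation:
State after each event:
  event#1 t=0ms outcome=F: state=CLOSED
  event#2 t=2ms outcome=F: state=OPEN
  event#3 t=6ms outcome=F: state=OPEN
  event#4 t=9ms outcome=S: state=CLOSED
  event#5 t=11ms outcome=F: state=CLOSED
  event#6 t=13ms outcome=F: state=OPEN
  event#7 t=16ms outcome=S: state=OPEN
  event#8 t=17ms outcome=F: state=OPEN
  event#9 t=20ms outcome=S: state=CLOSED
  event#10 t=23ms outcome=S: state=CLOSED
  event#11 t=25ms outcome=F: state=CLOSED
  event#12 t=29ms outcome=S: state=CLOSED
  event#13 t=30ms outcome=S: state=CLOSED
  event#14 t=32ms outcome=F: state=CLOSED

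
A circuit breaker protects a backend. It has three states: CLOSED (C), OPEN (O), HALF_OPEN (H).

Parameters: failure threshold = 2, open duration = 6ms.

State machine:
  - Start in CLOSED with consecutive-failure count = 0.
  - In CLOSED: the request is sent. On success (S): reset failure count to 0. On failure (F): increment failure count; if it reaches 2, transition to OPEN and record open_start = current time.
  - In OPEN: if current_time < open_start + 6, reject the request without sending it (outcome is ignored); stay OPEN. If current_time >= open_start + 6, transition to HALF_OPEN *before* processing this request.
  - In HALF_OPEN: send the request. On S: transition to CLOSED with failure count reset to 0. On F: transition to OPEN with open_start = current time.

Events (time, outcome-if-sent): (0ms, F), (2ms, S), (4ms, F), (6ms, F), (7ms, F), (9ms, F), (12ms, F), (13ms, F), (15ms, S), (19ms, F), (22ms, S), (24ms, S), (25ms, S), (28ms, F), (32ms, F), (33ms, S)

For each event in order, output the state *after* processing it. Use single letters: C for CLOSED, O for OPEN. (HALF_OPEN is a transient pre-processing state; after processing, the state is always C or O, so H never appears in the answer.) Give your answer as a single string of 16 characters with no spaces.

State after each event:
  event#1 t=0ms outcome=F: state=CLOSED
  event#2 t=2ms outcome=S: state=CLOSED
  event#3 t=4ms outcome=F: state=CLOSED
  event#4 t=6ms outcome=F: state=OPEN
  event#5 t=7ms outcome=F: state=OPEN
  event#6 t=9ms outcome=F: state=OPEN
  event#7 t=12ms outcome=F: state=OPEN
  event#8 t=13ms outcome=F: state=OPEN
  event#9 t=15ms outcome=S: state=OPEN
  event#10 t=19ms outcome=F: state=OPEN
  event#11 t=22ms outcome=S: state=OPEN
  event#12 t=24ms outcome=S: state=OPEN
  event#13 t=25ms outcome=S: state=CLOSED
  event#14 t=28ms outcome=F: state=CLOSED
  event#15 t=32ms outcome=F: state=OPEN
  event#16 t=33ms outcome=S: state=OPEN

Answer: CCCOOOOOOOOOCCOO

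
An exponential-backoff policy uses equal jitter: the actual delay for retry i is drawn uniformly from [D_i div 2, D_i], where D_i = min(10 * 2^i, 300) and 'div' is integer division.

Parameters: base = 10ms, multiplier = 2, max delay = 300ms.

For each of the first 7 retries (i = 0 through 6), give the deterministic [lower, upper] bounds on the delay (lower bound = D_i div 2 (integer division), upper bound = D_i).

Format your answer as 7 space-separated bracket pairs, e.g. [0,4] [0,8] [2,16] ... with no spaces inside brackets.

Computing bounds per retry:
  i=0: D_i=min(10*2^0,300)=10, bounds=[5,10]
  i=1: D_i=min(10*2^1,300)=20, bounds=[10,20]
  i=2: D_i=min(10*2^2,300)=40, bounds=[20,40]
  i=3: D_i=min(10*2^3,300)=80, bounds=[40,80]
  i=4: D_i=min(10*2^4,300)=160, bounds=[80,160]
  i=5: D_i=min(10*2^5,300)=300, bounds=[150,300]
  i=6: D_i=min(10*2^6,300)=300, bounds=[150,300]

Answer: [5,10] [10,20] [20,40] [40,80] [80,160] [150,300] [150,300]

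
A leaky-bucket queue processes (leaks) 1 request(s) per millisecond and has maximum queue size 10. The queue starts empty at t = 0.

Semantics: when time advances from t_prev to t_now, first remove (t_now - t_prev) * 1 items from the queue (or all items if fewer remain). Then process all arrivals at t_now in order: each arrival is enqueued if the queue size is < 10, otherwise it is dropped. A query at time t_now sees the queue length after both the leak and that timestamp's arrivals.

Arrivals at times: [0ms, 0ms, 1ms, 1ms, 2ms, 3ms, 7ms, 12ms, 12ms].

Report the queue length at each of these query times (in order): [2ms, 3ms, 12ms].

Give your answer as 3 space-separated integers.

Answer: 3 3 2

Derivation:
Queue lengths at query times:
  query t=2ms: backlog = 3
  query t=3ms: backlog = 3
  query t=12ms: backlog = 2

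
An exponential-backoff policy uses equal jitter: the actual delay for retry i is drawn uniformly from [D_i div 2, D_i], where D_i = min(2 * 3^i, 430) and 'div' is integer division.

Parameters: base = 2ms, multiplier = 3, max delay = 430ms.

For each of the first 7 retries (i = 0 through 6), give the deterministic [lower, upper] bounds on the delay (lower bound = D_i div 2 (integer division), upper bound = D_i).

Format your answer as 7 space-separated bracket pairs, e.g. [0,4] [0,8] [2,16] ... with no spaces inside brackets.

Answer: [1,2] [3,6] [9,18] [27,54] [81,162] [215,430] [215,430]

Derivation:
Computing bounds per retry:
  i=0: D_i=min(2*3^0,430)=2, bounds=[1,2]
  i=1: D_i=min(2*3^1,430)=6, bounds=[3,6]
  i=2: D_i=min(2*3^2,430)=18, bounds=[9,18]
  i=3: D_i=min(2*3^3,430)=54, bounds=[27,54]
  i=4: D_i=min(2*3^4,430)=162, bounds=[81,162]
  i=5: D_i=min(2*3^5,430)=430, bounds=[215,430]
  i=6: D_i=min(2*3^6,430)=430, bounds=[215,430]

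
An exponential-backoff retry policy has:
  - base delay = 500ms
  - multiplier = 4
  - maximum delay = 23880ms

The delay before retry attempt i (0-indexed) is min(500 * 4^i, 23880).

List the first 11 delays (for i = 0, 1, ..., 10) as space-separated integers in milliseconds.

Answer: 500 2000 8000 23880 23880 23880 23880 23880 23880 23880 23880

Derivation:
Computing each delay:
  i=0: min(500*4^0, 23880) = 500
  i=1: min(500*4^1, 23880) = 2000
  i=2: min(500*4^2, 23880) = 8000
  i=3: min(500*4^3, 23880) = 23880
  i=4: min(500*4^4, 23880) = 23880
  i=5: min(500*4^5, 23880) = 23880
  i=6: min(500*4^6, 23880) = 23880
  i=7: min(500*4^7, 23880) = 23880
  i=8: min(500*4^8, 23880) = 23880
  i=9: min(500*4^9, 23880) = 23880
  i=10: min(500*4^10, 23880) = 23880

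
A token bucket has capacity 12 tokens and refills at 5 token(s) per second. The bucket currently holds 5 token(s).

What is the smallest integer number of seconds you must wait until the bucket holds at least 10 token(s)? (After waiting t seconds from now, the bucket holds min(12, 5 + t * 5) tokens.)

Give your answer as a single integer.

Need 5 + t * 5 >= 10, so t >= 5/5.
Smallest integer t = ceil(5/5) = 1.

Answer: 1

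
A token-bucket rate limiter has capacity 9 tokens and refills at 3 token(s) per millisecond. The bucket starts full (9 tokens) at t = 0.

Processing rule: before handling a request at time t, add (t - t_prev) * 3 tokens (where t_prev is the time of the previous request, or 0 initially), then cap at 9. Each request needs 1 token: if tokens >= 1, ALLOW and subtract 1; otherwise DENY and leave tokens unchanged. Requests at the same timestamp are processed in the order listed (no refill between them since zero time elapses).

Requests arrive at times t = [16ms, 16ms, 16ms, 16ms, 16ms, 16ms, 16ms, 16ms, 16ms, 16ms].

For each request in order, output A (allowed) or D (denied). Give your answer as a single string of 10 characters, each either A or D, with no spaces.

Answer: AAAAAAAAAD

Derivation:
Simulating step by step:
  req#1 t=16ms: ALLOW
  req#2 t=16ms: ALLOW
  req#3 t=16ms: ALLOW
  req#4 t=16ms: ALLOW
  req#5 t=16ms: ALLOW
  req#6 t=16ms: ALLOW
  req#7 t=16ms: ALLOW
  req#8 t=16ms: ALLOW
  req#9 t=16ms: ALLOW
  req#10 t=16ms: DENY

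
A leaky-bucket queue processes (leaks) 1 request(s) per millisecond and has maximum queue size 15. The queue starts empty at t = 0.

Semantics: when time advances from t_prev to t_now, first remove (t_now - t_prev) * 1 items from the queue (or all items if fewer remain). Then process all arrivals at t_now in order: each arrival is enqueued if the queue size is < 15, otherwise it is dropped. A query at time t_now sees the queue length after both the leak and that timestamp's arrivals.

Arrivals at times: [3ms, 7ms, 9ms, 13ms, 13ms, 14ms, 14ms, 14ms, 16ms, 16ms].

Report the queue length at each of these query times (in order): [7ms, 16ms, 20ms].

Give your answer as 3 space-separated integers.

Queue lengths at query times:
  query t=7ms: backlog = 1
  query t=16ms: backlog = 4
  query t=20ms: backlog = 0

Answer: 1 4 0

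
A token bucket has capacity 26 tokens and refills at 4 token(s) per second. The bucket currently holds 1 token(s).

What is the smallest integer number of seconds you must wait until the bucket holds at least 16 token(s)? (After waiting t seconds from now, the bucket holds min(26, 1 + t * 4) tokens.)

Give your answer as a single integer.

Need 1 + t * 4 >= 16, so t >= 15/4.
Smallest integer t = ceil(15/4) = 4.

Answer: 4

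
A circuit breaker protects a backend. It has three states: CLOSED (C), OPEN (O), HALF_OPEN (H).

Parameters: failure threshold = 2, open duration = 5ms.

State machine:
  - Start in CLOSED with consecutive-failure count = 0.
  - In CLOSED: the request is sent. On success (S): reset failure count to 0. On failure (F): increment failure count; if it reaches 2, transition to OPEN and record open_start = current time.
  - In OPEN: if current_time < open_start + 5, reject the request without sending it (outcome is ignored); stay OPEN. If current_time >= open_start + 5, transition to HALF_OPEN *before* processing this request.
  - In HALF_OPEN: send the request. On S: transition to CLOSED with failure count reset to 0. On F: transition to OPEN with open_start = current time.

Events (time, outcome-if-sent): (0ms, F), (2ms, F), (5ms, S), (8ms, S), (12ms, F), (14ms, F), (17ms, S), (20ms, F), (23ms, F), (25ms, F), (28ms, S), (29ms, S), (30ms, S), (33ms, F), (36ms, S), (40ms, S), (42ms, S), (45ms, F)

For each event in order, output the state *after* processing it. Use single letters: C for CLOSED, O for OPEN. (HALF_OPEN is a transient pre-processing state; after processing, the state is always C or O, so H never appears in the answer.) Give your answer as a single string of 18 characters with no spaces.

Answer: COOCCOOOOOOOCCCCCC

Derivation:
State after each event:
  event#1 t=0ms outcome=F: state=CLOSED
  event#2 t=2ms outcome=F: state=OPEN
  event#3 t=5ms outcome=S: state=OPEN
  event#4 t=8ms outcome=S: state=CLOSED
  event#5 t=12ms outcome=F: state=CLOSED
  event#6 t=14ms outcome=F: state=OPEN
  event#7 t=17ms outcome=S: state=OPEN
  event#8 t=20ms outcome=F: state=OPEN
  event#9 t=23ms outcome=F: state=OPEN
  event#10 t=25ms outcome=F: state=OPEN
  event#11 t=28ms outcome=S: state=OPEN
  event#12 t=29ms outcome=S: state=OPEN
  event#13 t=30ms outcome=S: state=CLOSED
  event#14 t=33ms outcome=F: state=CLOSED
  event#15 t=36ms outcome=S: state=CLOSED
  event#16 t=40ms outcome=S: state=CLOSED
  event#17 t=42ms outcome=S: state=CLOSED
  event#18 t=45ms outcome=F: state=CLOSED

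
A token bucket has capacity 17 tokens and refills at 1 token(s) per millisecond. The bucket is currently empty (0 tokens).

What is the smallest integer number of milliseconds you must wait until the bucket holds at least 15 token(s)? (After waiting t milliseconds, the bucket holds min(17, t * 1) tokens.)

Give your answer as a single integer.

Need t * 1 >= 15, so t >= 15/1.
Smallest integer t = ceil(15/1) = 15.

Answer: 15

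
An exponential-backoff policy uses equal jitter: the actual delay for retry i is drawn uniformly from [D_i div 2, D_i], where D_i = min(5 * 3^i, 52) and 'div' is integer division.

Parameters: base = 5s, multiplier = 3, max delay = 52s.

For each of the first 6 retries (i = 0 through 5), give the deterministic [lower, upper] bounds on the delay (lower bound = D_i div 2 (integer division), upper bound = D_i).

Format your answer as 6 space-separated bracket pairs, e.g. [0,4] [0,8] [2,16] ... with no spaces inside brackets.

Answer: [2,5] [7,15] [22,45] [26,52] [26,52] [26,52]

Derivation:
Computing bounds per retry:
  i=0: D_i=min(5*3^0,52)=5, bounds=[2,5]
  i=1: D_i=min(5*3^1,52)=15, bounds=[7,15]
  i=2: D_i=min(5*3^2,52)=45, bounds=[22,45]
  i=3: D_i=min(5*3^3,52)=52, bounds=[26,52]
  i=4: D_i=min(5*3^4,52)=52, bounds=[26,52]
  i=5: D_i=min(5*3^5,52)=52, bounds=[26,52]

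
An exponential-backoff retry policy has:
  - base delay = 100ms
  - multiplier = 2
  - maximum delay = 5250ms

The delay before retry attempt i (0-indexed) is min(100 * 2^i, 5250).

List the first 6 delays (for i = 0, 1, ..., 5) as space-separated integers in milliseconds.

Answer: 100 200 400 800 1600 3200

Derivation:
Computing each delay:
  i=0: min(100*2^0, 5250) = 100
  i=1: min(100*2^1, 5250) = 200
  i=2: min(100*2^2, 5250) = 400
  i=3: min(100*2^3, 5250) = 800
  i=4: min(100*2^4, 5250) = 1600
  i=5: min(100*2^5, 5250) = 3200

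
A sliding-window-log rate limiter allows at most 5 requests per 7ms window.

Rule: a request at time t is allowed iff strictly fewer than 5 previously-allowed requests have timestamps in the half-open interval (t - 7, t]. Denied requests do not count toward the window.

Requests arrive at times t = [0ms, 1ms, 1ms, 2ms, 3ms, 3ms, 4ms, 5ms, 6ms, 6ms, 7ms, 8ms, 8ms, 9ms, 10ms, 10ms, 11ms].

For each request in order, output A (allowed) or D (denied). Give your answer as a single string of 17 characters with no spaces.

Answer: AAAAADDDDDAAAAADD

Derivation:
Tracking allowed requests in the window:
  req#1 t=0ms: ALLOW
  req#2 t=1ms: ALLOW
  req#3 t=1ms: ALLOW
  req#4 t=2ms: ALLOW
  req#5 t=3ms: ALLOW
  req#6 t=3ms: DENY
  req#7 t=4ms: DENY
  req#8 t=5ms: DENY
  req#9 t=6ms: DENY
  req#10 t=6ms: DENY
  req#11 t=7ms: ALLOW
  req#12 t=8ms: ALLOW
  req#13 t=8ms: ALLOW
  req#14 t=9ms: ALLOW
  req#15 t=10ms: ALLOW
  req#16 t=10ms: DENY
  req#17 t=11ms: DENY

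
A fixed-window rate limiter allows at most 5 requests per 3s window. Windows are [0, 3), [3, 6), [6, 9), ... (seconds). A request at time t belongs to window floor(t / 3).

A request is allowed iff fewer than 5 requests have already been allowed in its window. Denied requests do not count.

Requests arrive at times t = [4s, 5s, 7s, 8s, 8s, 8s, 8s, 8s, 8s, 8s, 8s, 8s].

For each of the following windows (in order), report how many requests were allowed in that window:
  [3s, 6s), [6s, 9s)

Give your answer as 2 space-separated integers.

Answer: 2 5

Derivation:
Processing requests:
  req#1 t=4s (window 1): ALLOW
  req#2 t=5s (window 1): ALLOW
  req#3 t=7s (window 2): ALLOW
  req#4 t=8s (window 2): ALLOW
  req#5 t=8s (window 2): ALLOW
  req#6 t=8s (window 2): ALLOW
  req#7 t=8s (window 2): ALLOW
  req#8 t=8s (window 2): DENY
  req#9 t=8s (window 2): DENY
  req#10 t=8s (window 2): DENY
  req#11 t=8s (window 2): DENY
  req#12 t=8s (window 2): DENY

Allowed counts by window: 2 5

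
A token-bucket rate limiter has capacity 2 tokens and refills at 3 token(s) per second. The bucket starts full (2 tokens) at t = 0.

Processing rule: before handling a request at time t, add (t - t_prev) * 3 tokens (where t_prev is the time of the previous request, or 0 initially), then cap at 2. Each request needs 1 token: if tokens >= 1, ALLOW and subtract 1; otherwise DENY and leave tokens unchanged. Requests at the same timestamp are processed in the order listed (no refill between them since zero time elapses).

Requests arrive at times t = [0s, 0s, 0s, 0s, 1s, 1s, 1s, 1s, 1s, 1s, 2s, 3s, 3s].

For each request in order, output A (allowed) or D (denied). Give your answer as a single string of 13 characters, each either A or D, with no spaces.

Simulating step by step:
  req#1 t=0s: ALLOW
  req#2 t=0s: ALLOW
  req#3 t=0s: DENY
  req#4 t=0s: DENY
  req#5 t=1s: ALLOW
  req#6 t=1s: ALLOW
  req#7 t=1s: DENY
  req#8 t=1s: DENY
  req#9 t=1s: DENY
  req#10 t=1s: DENY
  req#11 t=2s: ALLOW
  req#12 t=3s: ALLOW
  req#13 t=3s: ALLOW

Answer: AADDAADDDDAAA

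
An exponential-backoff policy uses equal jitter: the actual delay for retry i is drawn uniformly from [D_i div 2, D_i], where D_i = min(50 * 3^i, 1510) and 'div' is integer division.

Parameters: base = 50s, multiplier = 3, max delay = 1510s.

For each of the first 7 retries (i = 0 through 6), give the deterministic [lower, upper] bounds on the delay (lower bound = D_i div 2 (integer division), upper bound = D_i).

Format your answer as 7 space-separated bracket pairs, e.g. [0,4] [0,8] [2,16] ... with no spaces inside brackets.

Computing bounds per retry:
  i=0: D_i=min(50*3^0,1510)=50, bounds=[25,50]
  i=1: D_i=min(50*3^1,1510)=150, bounds=[75,150]
  i=2: D_i=min(50*3^2,1510)=450, bounds=[225,450]
  i=3: D_i=min(50*3^3,1510)=1350, bounds=[675,1350]
  i=4: D_i=min(50*3^4,1510)=1510, bounds=[755,1510]
  i=5: D_i=min(50*3^5,1510)=1510, bounds=[755,1510]
  i=6: D_i=min(50*3^6,1510)=1510, bounds=[755,1510]

Answer: [25,50] [75,150] [225,450] [675,1350] [755,1510] [755,1510] [755,1510]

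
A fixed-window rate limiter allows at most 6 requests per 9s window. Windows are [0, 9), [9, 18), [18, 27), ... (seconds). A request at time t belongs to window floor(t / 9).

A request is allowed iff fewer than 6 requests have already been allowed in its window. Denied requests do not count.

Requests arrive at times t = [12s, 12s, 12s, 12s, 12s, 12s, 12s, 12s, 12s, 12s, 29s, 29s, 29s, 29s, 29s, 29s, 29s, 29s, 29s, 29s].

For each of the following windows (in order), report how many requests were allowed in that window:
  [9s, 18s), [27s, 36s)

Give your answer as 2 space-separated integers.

Answer: 6 6

Derivation:
Processing requests:
  req#1 t=12s (window 1): ALLOW
  req#2 t=12s (window 1): ALLOW
  req#3 t=12s (window 1): ALLOW
  req#4 t=12s (window 1): ALLOW
  req#5 t=12s (window 1): ALLOW
  req#6 t=12s (window 1): ALLOW
  req#7 t=12s (window 1): DENY
  req#8 t=12s (window 1): DENY
  req#9 t=12s (window 1): DENY
  req#10 t=12s (window 1): DENY
  req#11 t=29s (window 3): ALLOW
  req#12 t=29s (window 3): ALLOW
  req#13 t=29s (window 3): ALLOW
  req#14 t=29s (window 3): ALLOW
  req#15 t=29s (window 3): ALLOW
  req#16 t=29s (window 3): ALLOW
  req#17 t=29s (window 3): DENY
  req#18 t=29s (window 3): DENY
  req#19 t=29s (window 3): DENY
  req#20 t=29s (window 3): DENY

Allowed counts by window: 6 6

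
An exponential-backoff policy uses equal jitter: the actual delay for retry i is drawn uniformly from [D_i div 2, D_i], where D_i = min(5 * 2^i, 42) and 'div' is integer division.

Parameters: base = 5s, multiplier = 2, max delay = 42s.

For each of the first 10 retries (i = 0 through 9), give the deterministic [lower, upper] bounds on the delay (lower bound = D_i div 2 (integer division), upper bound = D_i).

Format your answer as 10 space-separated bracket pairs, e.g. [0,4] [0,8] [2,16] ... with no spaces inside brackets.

Computing bounds per retry:
  i=0: D_i=min(5*2^0,42)=5, bounds=[2,5]
  i=1: D_i=min(5*2^1,42)=10, bounds=[5,10]
  i=2: D_i=min(5*2^2,42)=20, bounds=[10,20]
  i=3: D_i=min(5*2^3,42)=40, bounds=[20,40]
  i=4: D_i=min(5*2^4,42)=42, bounds=[21,42]
  i=5: D_i=min(5*2^5,42)=42, bounds=[21,42]
  i=6: D_i=min(5*2^6,42)=42, bounds=[21,42]
  i=7: D_i=min(5*2^7,42)=42, bounds=[21,42]
  i=8: D_i=min(5*2^8,42)=42, bounds=[21,42]
  i=9: D_i=min(5*2^9,42)=42, bounds=[21,42]

Answer: [2,5] [5,10] [10,20] [20,40] [21,42] [21,42] [21,42] [21,42] [21,42] [21,42]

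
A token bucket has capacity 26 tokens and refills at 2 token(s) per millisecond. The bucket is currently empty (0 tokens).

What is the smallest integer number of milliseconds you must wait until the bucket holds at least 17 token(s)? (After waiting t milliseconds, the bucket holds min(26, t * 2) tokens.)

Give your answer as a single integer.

Answer: 9

Derivation:
Need t * 2 >= 17, so t >= 17/2.
Smallest integer t = ceil(17/2) = 9.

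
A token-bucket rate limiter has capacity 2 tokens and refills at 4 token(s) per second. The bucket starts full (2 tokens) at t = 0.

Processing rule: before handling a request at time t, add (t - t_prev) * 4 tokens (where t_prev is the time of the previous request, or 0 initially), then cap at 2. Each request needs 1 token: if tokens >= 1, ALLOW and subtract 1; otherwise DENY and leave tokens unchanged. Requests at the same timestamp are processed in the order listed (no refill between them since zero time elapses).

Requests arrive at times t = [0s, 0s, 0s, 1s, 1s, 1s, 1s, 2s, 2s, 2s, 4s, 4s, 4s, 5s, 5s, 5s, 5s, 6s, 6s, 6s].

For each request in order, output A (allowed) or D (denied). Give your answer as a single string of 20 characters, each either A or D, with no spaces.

Simulating step by step:
  req#1 t=0s: ALLOW
  req#2 t=0s: ALLOW
  req#3 t=0s: DENY
  req#4 t=1s: ALLOW
  req#5 t=1s: ALLOW
  req#6 t=1s: DENY
  req#7 t=1s: DENY
  req#8 t=2s: ALLOW
  req#9 t=2s: ALLOW
  req#10 t=2s: DENY
  req#11 t=4s: ALLOW
  req#12 t=4s: ALLOW
  req#13 t=4s: DENY
  req#14 t=5s: ALLOW
  req#15 t=5s: ALLOW
  req#16 t=5s: DENY
  req#17 t=5s: DENY
  req#18 t=6s: ALLOW
  req#19 t=6s: ALLOW
  req#20 t=6s: DENY

Answer: AADAADDAADAADAADDAAD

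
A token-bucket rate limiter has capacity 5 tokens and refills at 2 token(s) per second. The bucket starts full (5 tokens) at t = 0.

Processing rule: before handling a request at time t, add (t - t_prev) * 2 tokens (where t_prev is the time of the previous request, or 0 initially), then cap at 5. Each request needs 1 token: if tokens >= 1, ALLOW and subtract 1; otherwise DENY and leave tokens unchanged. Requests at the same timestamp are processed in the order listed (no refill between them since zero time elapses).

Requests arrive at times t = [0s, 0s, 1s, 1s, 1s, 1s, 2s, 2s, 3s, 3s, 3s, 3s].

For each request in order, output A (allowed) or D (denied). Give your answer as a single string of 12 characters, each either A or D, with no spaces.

Simulating step by step:
  req#1 t=0s: ALLOW
  req#2 t=0s: ALLOW
  req#3 t=1s: ALLOW
  req#4 t=1s: ALLOW
  req#5 t=1s: ALLOW
  req#6 t=1s: ALLOW
  req#7 t=2s: ALLOW
  req#8 t=2s: ALLOW
  req#9 t=3s: ALLOW
  req#10 t=3s: ALLOW
  req#11 t=3s: ALLOW
  req#12 t=3s: DENY

Answer: AAAAAAAAAAAD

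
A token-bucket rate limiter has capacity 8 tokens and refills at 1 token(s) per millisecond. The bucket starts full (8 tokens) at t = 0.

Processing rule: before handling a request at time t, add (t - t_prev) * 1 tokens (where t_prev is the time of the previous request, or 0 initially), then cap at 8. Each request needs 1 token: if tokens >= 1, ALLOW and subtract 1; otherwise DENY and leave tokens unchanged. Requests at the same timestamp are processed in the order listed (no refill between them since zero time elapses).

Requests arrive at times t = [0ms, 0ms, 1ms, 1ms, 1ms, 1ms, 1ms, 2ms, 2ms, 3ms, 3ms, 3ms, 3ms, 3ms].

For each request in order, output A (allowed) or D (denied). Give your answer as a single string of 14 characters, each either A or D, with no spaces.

Answer: AAAAAAAAAAADDD

Derivation:
Simulating step by step:
  req#1 t=0ms: ALLOW
  req#2 t=0ms: ALLOW
  req#3 t=1ms: ALLOW
  req#4 t=1ms: ALLOW
  req#5 t=1ms: ALLOW
  req#6 t=1ms: ALLOW
  req#7 t=1ms: ALLOW
  req#8 t=2ms: ALLOW
  req#9 t=2ms: ALLOW
  req#10 t=3ms: ALLOW
  req#11 t=3ms: ALLOW
  req#12 t=3ms: DENY
  req#13 t=3ms: DENY
  req#14 t=3ms: DENY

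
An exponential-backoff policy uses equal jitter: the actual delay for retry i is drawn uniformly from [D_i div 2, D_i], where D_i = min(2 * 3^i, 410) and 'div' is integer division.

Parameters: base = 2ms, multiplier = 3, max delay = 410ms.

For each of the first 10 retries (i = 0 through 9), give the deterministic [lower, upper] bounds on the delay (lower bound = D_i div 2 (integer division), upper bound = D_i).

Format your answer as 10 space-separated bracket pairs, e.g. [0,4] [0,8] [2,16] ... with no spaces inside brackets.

Computing bounds per retry:
  i=0: D_i=min(2*3^0,410)=2, bounds=[1,2]
  i=1: D_i=min(2*3^1,410)=6, bounds=[3,6]
  i=2: D_i=min(2*3^2,410)=18, bounds=[9,18]
  i=3: D_i=min(2*3^3,410)=54, bounds=[27,54]
  i=4: D_i=min(2*3^4,410)=162, bounds=[81,162]
  i=5: D_i=min(2*3^5,410)=410, bounds=[205,410]
  i=6: D_i=min(2*3^6,410)=410, bounds=[205,410]
  i=7: D_i=min(2*3^7,410)=410, bounds=[205,410]
  i=8: D_i=min(2*3^8,410)=410, bounds=[205,410]
  i=9: D_i=min(2*3^9,410)=410, bounds=[205,410]

Answer: [1,2] [3,6] [9,18] [27,54] [81,162] [205,410] [205,410] [205,410] [205,410] [205,410]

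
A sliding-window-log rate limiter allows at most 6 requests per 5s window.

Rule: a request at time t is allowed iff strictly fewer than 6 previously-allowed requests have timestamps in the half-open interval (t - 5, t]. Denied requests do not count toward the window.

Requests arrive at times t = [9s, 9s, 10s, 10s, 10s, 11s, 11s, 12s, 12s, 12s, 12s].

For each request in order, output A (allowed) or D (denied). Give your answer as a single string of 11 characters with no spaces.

Answer: AAAAAADDDDD

Derivation:
Tracking allowed requests in the window:
  req#1 t=9s: ALLOW
  req#2 t=9s: ALLOW
  req#3 t=10s: ALLOW
  req#4 t=10s: ALLOW
  req#5 t=10s: ALLOW
  req#6 t=11s: ALLOW
  req#7 t=11s: DENY
  req#8 t=12s: DENY
  req#9 t=12s: DENY
  req#10 t=12s: DENY
  req#11 t=12s: DENY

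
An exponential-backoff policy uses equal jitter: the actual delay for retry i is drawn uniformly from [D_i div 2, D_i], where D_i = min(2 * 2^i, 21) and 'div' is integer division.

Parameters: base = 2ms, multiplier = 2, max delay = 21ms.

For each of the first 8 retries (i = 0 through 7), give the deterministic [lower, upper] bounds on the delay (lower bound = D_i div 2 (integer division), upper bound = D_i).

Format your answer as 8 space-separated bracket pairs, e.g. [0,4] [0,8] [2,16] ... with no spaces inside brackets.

Computing bounds per retry:
  i=0: D_i=min(2*2^0,21)=2, bounds=[1,2]
  i=1: D_i=min(2*2^1,21)=4, bounds=[2,4]
  i=2: D_i=min(2*2^2,21)=8, bounds=[4,8]
  i=3: D_i=min(2*2^3,21)=16, bounds=[8,16]
  i=4: D_i=min(2*2^4,21)=21, bounds=[10,21]
  i=5: D_i=min(2*2^5,21)=21, bounds=[10,21]
  i=6: D_i=min(2*2^6,21)=21, bounds=[10,21]
  i=7: D_i=min(2*2^7,21)=21, bounds=[10,21]

Answer: [1,2] [2,4] [4,8] [8,16] [10,21] [10,21] [10,21] [10,21]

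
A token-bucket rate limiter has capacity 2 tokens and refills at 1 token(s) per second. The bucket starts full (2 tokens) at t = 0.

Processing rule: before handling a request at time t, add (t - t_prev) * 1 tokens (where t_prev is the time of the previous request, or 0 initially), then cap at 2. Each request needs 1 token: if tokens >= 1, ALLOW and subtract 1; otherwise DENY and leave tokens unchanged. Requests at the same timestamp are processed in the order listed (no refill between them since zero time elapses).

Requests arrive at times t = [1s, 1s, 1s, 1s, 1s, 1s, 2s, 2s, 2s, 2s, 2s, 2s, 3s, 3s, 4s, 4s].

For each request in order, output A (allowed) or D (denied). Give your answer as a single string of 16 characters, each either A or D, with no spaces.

Answer: AADDDDADDDDDADAD

Derivation:
Simulating step by step:
  req#1 t=1s: ALLOW
  req#2 t=1s: ALLOW
  req#3 t=1s: DENY
  req#4 t=1s: DENY
  req#5 t=1s: DENY
  req#6 t=1s: DENY
  req#7 t=2s: ALLOW
  req#8 t=2s: DENY
  req#9 t=2s: DENY
  req#10 t=2s: DENY
  req#11 t=2s: DENY
  req#12 t=2s: DENY
  req#13 t=3s: ALLOW
  req#14 t=3s: DENY
  req#15 t=4s: ALLOW
  req#16 t=4s: DENY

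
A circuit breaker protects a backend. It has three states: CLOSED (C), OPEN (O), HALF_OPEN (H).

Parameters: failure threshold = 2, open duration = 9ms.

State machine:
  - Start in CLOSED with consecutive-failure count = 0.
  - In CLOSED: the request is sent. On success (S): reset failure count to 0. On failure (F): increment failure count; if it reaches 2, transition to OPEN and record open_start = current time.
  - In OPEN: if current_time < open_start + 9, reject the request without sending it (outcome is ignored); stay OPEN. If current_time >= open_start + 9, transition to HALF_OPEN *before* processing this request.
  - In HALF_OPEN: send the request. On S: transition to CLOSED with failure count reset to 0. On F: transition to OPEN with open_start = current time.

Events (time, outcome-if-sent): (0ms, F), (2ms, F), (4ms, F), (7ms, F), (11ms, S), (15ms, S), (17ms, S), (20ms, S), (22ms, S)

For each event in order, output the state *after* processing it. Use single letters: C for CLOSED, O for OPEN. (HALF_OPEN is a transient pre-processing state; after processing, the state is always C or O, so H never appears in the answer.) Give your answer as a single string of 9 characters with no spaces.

State after each event:
  event#1 t=0ms outcome=F: state=CLOSED
  event#2 t=2ms outcome=F: state=OPEN
  event#3 t=4ms outcome=F: state=OPEN
  event#4 t=7ms outcome=F: state=OPEN
  event#5 t=11ms outcome=S: state=CLOSED
  event#6 t=15ms outcome=S: state=CLOSED
  event#7 t=17ms outcome=S: state=CLOSED
  event#8 t=20ms outcome=S: state=CLOSED
  event#9 t=22ms outcome=S: state=CLOSED

Answer: COOOCCCCC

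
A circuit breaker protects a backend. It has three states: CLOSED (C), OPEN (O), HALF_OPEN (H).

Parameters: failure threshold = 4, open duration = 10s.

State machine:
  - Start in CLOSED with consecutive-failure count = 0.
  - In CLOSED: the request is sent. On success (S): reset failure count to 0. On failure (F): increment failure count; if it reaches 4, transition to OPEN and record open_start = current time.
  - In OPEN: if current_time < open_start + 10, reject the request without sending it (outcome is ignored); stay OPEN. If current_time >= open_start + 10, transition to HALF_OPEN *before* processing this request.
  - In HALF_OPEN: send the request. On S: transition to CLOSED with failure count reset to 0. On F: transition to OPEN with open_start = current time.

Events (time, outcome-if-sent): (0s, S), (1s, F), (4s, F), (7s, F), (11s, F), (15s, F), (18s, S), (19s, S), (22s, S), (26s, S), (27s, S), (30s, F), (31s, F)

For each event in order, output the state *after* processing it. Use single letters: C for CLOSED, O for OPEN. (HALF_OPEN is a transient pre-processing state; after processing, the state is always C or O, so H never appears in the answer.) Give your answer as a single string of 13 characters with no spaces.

State after each event:
  event#1 t=0s outcome=S: state=CLOSED
  event#2 t=1s outcome=F: state=CLOSED
  event#3 t=4s outcome=F: state=CLOSED
  event#4 t=7s outcome=F: state=CLOSED
  event#5 t=11s outcome=F: state=OPEN
  event#6 t=15s outcome=F: state=OPEN
  event#7 t=18s outcome=S: state=OPEN
  event#8 t=19s outcome=S: state=OPEN
  event#9 t=22s outcome=S: state=CLOSED
  event#10 t=26s outcome=S: state=CLOSED
  event#11 t=27s outcome=S: state=CLOSED
  event#12 t=30s outcome=F: state=CLOSED
  event#13 t=31s outcome=F: state=CLOSED

Answer: CCCCOOOOCCCCC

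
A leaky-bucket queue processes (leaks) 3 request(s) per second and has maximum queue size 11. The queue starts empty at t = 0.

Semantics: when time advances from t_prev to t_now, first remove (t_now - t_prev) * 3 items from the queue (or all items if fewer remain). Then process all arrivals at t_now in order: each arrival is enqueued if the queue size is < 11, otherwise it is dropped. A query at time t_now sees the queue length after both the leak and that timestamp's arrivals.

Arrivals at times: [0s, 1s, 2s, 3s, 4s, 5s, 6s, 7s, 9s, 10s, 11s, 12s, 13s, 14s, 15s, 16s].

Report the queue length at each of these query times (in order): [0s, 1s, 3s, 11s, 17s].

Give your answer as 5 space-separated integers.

Answer: 1 1 1 1 0

Derivation:
Queue lengths at query times:
  query t=0s: backlog = 1
  query t=1s: backlog = 1
  query t=3s: backlog = 1
  query t=11s: backlog = 1
  query t=17s: backlog = 0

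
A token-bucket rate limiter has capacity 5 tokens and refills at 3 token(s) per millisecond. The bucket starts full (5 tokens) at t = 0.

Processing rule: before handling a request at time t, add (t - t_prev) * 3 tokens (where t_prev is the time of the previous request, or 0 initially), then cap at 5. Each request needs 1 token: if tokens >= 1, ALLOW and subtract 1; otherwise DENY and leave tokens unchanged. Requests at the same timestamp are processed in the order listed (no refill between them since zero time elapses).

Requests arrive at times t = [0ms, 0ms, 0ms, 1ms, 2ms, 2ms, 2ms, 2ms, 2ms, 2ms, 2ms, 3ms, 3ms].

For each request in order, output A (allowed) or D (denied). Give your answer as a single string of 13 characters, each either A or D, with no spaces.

Simulating step by step:
  req#1 t=0ms: ALLOW
  req#2 t=0ms: ALLOW
  req#3 t=0ms: ALLOW
  req#4 t=1ms: ALLOW
  req#5 t=2ms: ALLOW
  req#6 t=2ms: ALLOW
  req#7 t=2ms: ALLOW
  req#8 t=2ms: ALLOW
  req#9 t=2ms: ALLOW
  req#10 t=2ms: DENY
  req#11 t=2ms: DENY
  req#12 t=3ms: ALLOW
  req#13 t=3ms: ALLOW

Answer: AAAAAAAAADDAA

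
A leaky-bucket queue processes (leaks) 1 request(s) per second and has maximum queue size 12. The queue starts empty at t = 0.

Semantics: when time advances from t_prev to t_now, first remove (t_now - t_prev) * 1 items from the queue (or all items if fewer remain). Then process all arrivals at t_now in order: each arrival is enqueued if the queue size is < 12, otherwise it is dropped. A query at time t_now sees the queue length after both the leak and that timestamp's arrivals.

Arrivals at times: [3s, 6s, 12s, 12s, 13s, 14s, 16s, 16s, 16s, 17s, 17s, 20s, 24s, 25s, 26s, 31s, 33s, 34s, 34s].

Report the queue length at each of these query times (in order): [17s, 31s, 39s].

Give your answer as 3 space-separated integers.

Answer: 4 1 0

Derivation:
Queue lengths at query times:
  query t=17s: backlog = 4
  query t=31s: backlog = 1
  query t=39s: backlog = 0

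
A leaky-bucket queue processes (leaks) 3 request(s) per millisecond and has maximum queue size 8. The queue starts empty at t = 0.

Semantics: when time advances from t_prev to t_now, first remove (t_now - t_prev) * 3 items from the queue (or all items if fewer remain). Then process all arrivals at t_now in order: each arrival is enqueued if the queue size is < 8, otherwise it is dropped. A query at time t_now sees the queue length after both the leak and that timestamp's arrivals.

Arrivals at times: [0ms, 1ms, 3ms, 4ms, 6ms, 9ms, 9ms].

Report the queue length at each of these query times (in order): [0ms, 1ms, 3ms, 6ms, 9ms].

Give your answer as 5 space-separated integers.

Queue lengths at query times:
  query t=0ms: backlog = 1
  query t=1ms: backlog = 1
  query t=3ms: backlog = 1
  query t=6ms: backlog = 1
  query t=9ms: backlog = 2

Answer: 1 1 1 1 2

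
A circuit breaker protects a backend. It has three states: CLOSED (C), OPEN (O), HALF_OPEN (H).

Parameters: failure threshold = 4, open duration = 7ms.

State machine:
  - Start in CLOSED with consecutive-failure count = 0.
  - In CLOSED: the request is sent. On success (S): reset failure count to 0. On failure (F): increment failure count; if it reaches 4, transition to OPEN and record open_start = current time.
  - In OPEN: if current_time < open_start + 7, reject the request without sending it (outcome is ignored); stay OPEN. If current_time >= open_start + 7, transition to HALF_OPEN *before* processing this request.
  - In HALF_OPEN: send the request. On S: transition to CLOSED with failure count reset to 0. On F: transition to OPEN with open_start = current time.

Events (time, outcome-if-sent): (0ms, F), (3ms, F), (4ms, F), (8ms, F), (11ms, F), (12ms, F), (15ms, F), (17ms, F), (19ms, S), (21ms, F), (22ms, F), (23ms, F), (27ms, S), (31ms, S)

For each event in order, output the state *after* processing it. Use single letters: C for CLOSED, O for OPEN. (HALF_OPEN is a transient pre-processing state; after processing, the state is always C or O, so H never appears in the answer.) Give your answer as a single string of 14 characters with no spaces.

Answer: CCCOOOOOOOOOOC

Derivation:
State after each event:
  event#1 t=0ms outcome=F: state=CLOSED
  event#2 t=3ms outcome=F: state=CLOSED
  event#3 t=4ms outcome=F: state=CLOSED
  event#4 t=8ms outcome=F: state=OPEN
  event#5 t=11ms outcome=F: state=OPEN
  event#6 t=12ms outcome=F: state=OPEN
  event#7 t=15ms outcome=F: state=OPEN
  event#8 t=17ms outcome=F: state=OPEN
  event#9 t=19ms outcome=S: state=OPEN
  event#10 t=21ms outcome=F: state=OPEN
  event#11 t=22ms outcome=F: state=OPEN
  event#12 t=23ms outcome=F: state=OPEN
  event#13 t=27ms outcome=S: state=OPEN
  event#14 t=31ms outcome=S: state=CLOSED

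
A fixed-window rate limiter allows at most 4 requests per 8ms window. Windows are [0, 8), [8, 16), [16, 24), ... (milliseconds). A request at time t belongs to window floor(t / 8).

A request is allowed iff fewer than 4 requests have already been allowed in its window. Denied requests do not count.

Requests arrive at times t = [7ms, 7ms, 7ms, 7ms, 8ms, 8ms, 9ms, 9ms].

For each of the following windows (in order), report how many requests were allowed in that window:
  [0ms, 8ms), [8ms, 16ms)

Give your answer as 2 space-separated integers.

Answer: 4 4

Derivation:
Processing requests:
  req#1 t=7ms (window 0): ALLOW
  req#2 t=7ms (window 0): ALLOW
  req#3 t=7ms (window 0): ALLOW
  req#4 t=7ms (window 0): ALLOW
  req#5 t=8ms (window 1): ALLOW
  req#6 t=8ms (window 1): ALLOW
  req#7 t=9ms (window 1): ALLOW
  req#8 t=9ms (window 1): ALLOW

Allowed counts by window: 4 4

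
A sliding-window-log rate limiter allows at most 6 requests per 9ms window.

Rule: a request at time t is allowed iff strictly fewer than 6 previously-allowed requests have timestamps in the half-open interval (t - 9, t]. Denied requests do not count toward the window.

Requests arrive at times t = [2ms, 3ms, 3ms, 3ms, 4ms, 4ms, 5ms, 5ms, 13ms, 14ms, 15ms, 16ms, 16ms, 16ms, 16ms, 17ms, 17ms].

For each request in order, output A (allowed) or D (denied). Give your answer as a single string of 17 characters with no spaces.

Tracking allowed requests in the window:
  req#1 t=2ms: ALLOW
  req#2 t=3ms: ALLOW
  req#3 t=3ms: ALLOW
  req#4 t=3ms: ALLOW
  req#5 t=4ms: ALLOW
  req#6 t=4ms: ALLOW
  req#7 t=5ms: DENY
  req#8 t=5ms: DENY
  req#9 t=13ms: ALLOW
  req#10 t=14ms: ALLOW
  req#11 t=15ms: ALLOW
  req#12 t=16ms: ALLOW
  req#13 t=16ms: ALLOW
  req#14 t=16ms: ALLOW
  req#15 t=16ms: DENY
  req#16 t=17ms: DENY
  req#17 t=17ms: DENY

Answer: AAAAAADDAAAAAADDD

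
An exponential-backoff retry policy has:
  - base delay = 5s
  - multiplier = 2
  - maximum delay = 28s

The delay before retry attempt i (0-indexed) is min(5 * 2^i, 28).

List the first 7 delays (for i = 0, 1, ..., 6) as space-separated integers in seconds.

Answer: 5 10 20 28 28 28 28

Derivation:
Computing each delay:
  i=0: min(5*2^0, 28) = 5
  i=1: min(5*2^1, 28) = 10
  i=2: min(5*2^2, 28) = 20
  i=3: min(5*2^3, 28) = 28
  i=4: min(5*2^4, 28) = 28
  i=5: min(5*2^5, 28) = 28
  i=6: min(5*2^6, 28) = 28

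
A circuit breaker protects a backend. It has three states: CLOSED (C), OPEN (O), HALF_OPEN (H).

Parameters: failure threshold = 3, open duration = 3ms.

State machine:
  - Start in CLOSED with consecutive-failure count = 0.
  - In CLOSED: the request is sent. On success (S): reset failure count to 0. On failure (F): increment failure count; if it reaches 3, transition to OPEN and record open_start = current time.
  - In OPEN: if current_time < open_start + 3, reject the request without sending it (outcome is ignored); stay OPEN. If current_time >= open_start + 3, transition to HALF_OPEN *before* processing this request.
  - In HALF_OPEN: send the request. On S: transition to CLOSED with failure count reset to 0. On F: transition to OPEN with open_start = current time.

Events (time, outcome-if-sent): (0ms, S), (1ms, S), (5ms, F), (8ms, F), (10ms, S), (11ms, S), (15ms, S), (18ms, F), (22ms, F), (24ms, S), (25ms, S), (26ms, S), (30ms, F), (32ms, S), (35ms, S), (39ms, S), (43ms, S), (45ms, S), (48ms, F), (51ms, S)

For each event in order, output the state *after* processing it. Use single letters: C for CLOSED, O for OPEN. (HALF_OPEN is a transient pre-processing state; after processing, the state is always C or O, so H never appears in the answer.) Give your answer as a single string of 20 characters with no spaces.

Answer: CCCCCCCCCCCCCCCCCCCC

Derivation:
State after each event:
  event#1 t=0ms outcome=S: state=CLOSED
  event#2 t=1ms outcome=S: state=CLOSED
  event#3 t=5ms outcome=F: state=CLOSED
  event#4 t=8ms outcome=F: state=CLOSED
  event#5 t=10ms outcome=S: state=CLOSED
  event#6 t=11ms outcome=S: state=CLOSED
  event#7 t=15ms outcome=S: state=CLOSED
  event#8 t=18ms outcome=F: state=CLOSED
  event#9 t=22ms outcome=F: state=CLOSED
  event#10 t=24ms outcome=S: state=CLOSED
  event#11 t=25ms outcome=S: state=CLOSED
  event#12 t=26ms outcome=S: state=CLOSED
  event#13 t=30ms outcome=F: state=CLOSED
  event#14 t=32ms outcome=S: state=CLOSED
  event#15 t=35ms outcome=S: state=CLOSED
  event#16 t=39ms outcome=S: state=CLOSED
  event#17 t=43ms outcome=S: state=CLOSED
  event#18 t=45ms outcome=S: state=CLOSED
  event#19 t=48ms outcome=F: state=CLOSED
  event#20 t=51ms outcome=S: state=CLOSED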